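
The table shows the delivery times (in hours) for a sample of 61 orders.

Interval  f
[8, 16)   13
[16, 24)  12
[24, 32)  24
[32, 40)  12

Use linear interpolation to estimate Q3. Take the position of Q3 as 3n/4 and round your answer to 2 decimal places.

30.92

Cumulative frequencies: 13, 25, 49, 61
n = 61; position = 3n/4 = 45.75.
This falls in the class [24, 32): L = 24, F = 25, f = 24, h = 8.
Upper quartile ≈ 24 + ((45.75 − 25) / 24) × 8 = 30.9167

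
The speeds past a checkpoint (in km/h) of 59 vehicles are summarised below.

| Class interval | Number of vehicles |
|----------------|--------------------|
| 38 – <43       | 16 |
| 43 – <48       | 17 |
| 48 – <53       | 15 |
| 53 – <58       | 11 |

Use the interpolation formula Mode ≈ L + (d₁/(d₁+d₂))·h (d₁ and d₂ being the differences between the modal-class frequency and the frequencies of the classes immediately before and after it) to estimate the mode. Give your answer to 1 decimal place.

44.7

Modal class: 43 – <48 (highest frequency 17).
d₁ = 17 − 16 = 1, d₂ = 17 − 15 = 2
Mode ≈ 43 + (1/(1+2)) × 5 = 43 + 1.6667 = 44.6667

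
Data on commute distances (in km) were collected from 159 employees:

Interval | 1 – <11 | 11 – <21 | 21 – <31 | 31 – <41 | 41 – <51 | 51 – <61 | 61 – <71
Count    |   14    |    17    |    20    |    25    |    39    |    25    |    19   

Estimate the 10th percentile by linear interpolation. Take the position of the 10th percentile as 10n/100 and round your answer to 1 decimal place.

Cumulative frequencies: 14, 31, 51, 76, 115, 140, 159
n = 159; position = 10n/100 = 15.9.
This falls in the class 11 – <21: L = 11, F = 14, f = 17, h = 10.
10th percentile ≈ 11 + ((15.9 − 14) / 17) × 10 = 12.1176

12.1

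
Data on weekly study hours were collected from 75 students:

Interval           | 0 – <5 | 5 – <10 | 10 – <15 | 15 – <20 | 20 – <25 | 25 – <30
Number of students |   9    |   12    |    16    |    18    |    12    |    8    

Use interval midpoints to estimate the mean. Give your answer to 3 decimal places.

14.900

Midpoints: 2.5, 7.5, 12.5, 17.5, 22.5, 27.5
Σfm = 9×2.5 + 12×7.5 + 16×12.5 + 18×17.5 + 12×22.5 + 8×27.5 = 1117.5
n = Σf = 75
Mean = 1117.5 / 75 = 14.9000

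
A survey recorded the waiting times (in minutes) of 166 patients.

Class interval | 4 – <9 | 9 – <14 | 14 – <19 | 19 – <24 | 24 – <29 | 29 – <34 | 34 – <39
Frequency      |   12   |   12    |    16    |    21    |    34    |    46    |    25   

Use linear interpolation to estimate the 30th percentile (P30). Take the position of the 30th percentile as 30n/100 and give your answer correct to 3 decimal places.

Cumulative frequencies: 12, 24, 40, 61, 95, 141, 166
n = 166; position = 30n/100 = 49.8.
This falls in the class 19 – <24: L = 19, F = 40, f = 21, h = 5.
30th percentile ≈ 19 + ((49.8 − 40) / 21) × 5 = 21.3333

21.333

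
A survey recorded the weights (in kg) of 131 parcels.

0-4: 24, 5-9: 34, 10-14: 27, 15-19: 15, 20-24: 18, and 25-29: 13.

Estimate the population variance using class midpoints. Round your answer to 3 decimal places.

Midpoints: 2, 7, 12, 17, 22, 27
n = 131, Σfm = 1612, mean = 12.3053
Σfm² = 28174
Σf(m − x̄)² = Σfm² − (Σfm)²/n = 28174 − 1612²/131 = 8337.7863
Population variance = 8337.7863 / 131 = 63.6472

63.647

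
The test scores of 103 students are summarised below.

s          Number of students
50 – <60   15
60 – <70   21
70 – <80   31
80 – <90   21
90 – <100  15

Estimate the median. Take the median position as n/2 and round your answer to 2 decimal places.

75.00

Cumulative frequencies: 15, 36, 67, 88, 103
n = 103; position = n/2 = 51.5.
This falls in the class 70 – <80: L = 70, F = 36, f = 31, h = 10.
Median ≈ 70 + ((51.5 − 36) / 31) × 10 = 75.0000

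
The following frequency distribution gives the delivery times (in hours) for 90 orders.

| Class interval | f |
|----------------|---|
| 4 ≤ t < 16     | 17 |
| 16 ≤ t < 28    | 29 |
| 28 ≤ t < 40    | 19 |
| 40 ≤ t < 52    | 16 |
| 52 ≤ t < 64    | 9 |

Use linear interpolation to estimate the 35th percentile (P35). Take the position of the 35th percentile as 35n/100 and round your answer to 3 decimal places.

Cumulative frequencies: 17, 46, 65, 81, 90
n = 90; position = 35n/100 = 31.5.
This falls in the class 16 ≤ t < 28: L = 16, F = 17, f = 29, h = 12.
35th percentile ≈ 16 + ((31.5 − 17) / 29) × 12 = 22.0000

22.000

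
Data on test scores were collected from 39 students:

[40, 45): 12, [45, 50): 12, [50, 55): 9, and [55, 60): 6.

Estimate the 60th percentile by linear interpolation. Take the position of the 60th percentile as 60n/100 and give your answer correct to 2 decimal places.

49.75

Cumulative frequencies: 12, 24, 33, 39
n = 39; position = 60n/100 = 23.4.
This falls in the class [45, 50): L = 45, F = 12, f = 12, h = 5.
60th percentile ≈ 45 + ((23.4 − 12) / 12) × 5 = 49.7500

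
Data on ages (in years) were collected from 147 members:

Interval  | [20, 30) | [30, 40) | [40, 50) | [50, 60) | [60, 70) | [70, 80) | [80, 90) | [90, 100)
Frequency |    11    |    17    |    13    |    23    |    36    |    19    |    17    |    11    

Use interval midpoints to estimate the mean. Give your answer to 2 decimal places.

Midpoints: 25, 35, 45, 55, 65, 75, 85, 95
Σfm = 11×25 + 17×35 + 13×45 + 23×55 + 36×65 + 19×75 + 17×85 + 11×95 = 8975
n = Σf = 147
Mean = 8975 / 147 = 61.0544

61.05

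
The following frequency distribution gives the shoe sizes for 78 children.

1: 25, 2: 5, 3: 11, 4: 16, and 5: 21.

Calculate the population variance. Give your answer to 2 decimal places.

Values: 1, 2, 3, 4, 5
n = 78, Σfx = 237, mean = 3.0385
Σfx² = 925
Σf(x − x̄)² = Σfx² − (Σfx)²/n = 925 − 237²/78 = 204.8846
Population variance = 204.8846 / 78 = 2.6267

2.63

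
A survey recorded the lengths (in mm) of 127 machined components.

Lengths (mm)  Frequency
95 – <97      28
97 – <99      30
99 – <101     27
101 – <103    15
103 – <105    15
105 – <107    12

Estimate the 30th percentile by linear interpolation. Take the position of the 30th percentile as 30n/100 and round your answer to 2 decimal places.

Cumulative frequencies: 28, 58, 85, 100, 115, 127
n = 127; position = 30n/100 = 38.1.
This falls in the class 97 – <99: L = 97, F = 28, f = 30, h = 2.
30th percentile ≈ 97 + ((38.1 − 28) / 30) × 2 = 97.6733

97.67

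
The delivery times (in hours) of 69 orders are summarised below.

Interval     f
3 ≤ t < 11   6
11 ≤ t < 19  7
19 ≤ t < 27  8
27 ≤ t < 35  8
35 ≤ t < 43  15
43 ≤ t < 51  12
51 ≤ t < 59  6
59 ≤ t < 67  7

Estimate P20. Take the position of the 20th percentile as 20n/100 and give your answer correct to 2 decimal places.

Cumulative frequencies: 6, 13, 21, 29, 44, 56, 62, 69
n = 69; position = 20n/100 = 13.8.
This falls in the class 19 ≤ t < 27: L = 19, F = 13, f = 8, h = 8.
20th percentile ≈ 19 + ((13.8 − 13) / 8) × 8 = 19.8000

19.80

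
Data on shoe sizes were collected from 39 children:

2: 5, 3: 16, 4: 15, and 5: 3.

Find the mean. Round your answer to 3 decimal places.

Values: 2, 3, 4, 5
Σfx = 5×2 + 16×3 + 15×4 + 3×5 = 133
n = Σf = 39
Mean = 133 / 39 = 3.4103

3.410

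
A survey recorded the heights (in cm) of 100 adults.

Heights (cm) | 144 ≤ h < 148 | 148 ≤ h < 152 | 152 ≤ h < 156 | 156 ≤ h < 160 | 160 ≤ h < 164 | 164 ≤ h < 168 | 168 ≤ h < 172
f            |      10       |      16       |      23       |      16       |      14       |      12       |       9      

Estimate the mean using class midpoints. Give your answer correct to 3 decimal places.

Midpoints: 146, 150, 154, 158, 162, 166, 170
Σfm = 10×146 + 16×150 + 23×154 + 16×158 + 14×162 + 12×166 + 9×170 = 15720
n = Σf = 100
Mean = 15720 / 100 = 157.2000

157.200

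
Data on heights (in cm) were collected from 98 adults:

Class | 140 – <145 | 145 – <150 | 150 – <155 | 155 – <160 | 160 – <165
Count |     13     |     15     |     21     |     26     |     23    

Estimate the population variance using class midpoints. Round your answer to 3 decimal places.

44.692

Midpoints: 142.5, 147.5, 152.5, 157.5, 162.5
n = 98, Σfm = 15100, mean = 154.0816
Σfm² = 2331012.5
Σf(m − x̄)² = Σfm² − (Σfm)²/n = 2331012.5 − 15100²/98 = 4379.8469
Population variance = 4379.8469 / 98 = 44.6923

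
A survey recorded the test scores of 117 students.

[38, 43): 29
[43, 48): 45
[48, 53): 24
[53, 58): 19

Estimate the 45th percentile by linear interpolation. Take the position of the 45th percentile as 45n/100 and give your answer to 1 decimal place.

Cumulative frequencies: 29, 74, 98, 117
n = 117; position = 45n/100 = 52.65.
This falls in the class [43, 48): L = 43, F = 29, f = 45, h = 5.
45th percentile ≈ 43 + ((52.65 − 29) / 45) × 5 = 45.6278

45.6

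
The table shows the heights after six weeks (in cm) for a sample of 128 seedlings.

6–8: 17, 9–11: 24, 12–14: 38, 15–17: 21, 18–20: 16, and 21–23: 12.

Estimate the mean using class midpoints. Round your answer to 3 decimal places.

13.727

Midpoints: 7, 10, 13, 16, 19, 22
Σfm = 17×7 + 24×10 + 38×13 + 21×16 + 16×19 + 12×22 = 1757
n = Σf = 128
Mean = 1757 / 128 = 13.7266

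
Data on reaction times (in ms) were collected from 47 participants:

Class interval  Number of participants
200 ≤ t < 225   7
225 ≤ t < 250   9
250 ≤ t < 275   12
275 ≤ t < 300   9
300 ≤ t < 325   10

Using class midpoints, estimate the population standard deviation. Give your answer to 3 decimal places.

Midpoints: 212.5, 237.5, 262.5, 287.5, 312.5
n = 47, Σfm = 12487.5, mean = 265.6915
Σfm² = 3371093.75
Σf(m − x̄)² = Σfm² − (Σfm)²/n = 3371093.75 − 12487.5²/47 = 53271.2766
Population variance = 53271.2766 / 47 = 1133.4314
Standard deviation = √1133.4314 = 33.6665

33.666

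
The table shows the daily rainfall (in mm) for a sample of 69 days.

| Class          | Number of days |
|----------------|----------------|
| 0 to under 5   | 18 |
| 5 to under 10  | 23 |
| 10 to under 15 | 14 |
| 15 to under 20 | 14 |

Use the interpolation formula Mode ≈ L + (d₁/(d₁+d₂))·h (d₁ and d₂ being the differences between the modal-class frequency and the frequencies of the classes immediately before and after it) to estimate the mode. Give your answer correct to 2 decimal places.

6.79

Modal class: 5 to under 10 (highest frequency 23).
d₁ = 23 − 18 = 5, d₂ = 23 − 14 = 9
Mode ≈ 5 + (5/(5+9)) × 5 = 5 + 1.7857 = 6.7857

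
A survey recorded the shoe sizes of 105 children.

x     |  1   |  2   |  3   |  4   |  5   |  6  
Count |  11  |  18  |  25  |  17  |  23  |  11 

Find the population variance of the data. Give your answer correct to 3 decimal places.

Values: 1, 2, 3, 4, 5, 6
n = 105, Σfx = 371, mean = 3.5333
Σfx² = 1551
Σf(x − x̄)² = Σfx² − (Σfx)²/n = 1551 − 371²/105 = 240.1333
Population variance = 240.1333 / 105 = 2.2870

2.287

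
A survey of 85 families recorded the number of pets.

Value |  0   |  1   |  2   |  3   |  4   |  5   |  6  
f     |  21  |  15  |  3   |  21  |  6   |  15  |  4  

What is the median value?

Cumulative frequencies: 21, 36, 39, 60, 66, 81, 85
n = 85, so the median is the value in position (n+1)/2 = 43.
Position 43 falls at value 3.

3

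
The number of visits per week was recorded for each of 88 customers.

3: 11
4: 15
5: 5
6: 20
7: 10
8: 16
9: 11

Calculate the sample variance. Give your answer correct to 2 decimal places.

3.87

Values: 3, 4, 5, 6, 7, 8, 9
n = 88, Σfx = 535, mean = 6.0795
Σfx² = 3589
Σf(x − x̄)² = Σfx² − (Σfx)²/n = 3589 − 535²/88 = 336.4432
Sample variance = 336.4432 / 87 = 3.8672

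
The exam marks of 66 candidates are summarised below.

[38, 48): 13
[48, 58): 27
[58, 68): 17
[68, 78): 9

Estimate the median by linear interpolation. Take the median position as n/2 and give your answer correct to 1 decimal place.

55.4

Cumulative frequencies: 13, 40, 57, 66
n = 66; position = n/2 = 33.
This falls in the class [48, 58): L = 48, F = 13, f = 27, h = 10.
Median ≈ 48 + ((33 − 13) / 27) × 10 = 55.4074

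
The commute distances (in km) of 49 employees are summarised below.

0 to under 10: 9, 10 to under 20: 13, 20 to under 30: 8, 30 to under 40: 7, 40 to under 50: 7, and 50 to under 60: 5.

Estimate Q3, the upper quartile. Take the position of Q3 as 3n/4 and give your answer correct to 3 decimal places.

Cumulative frequencies: 9, 22, 30, 37, 44, 49
n = 49; position = 3n/4 = 36.75.
This falls in the class 30 to under 40: L = 30, F = 30, f = 7, h = 10.
Upper quartile ≈ 30 + ((36.75 − 30) / 7) × 10 = 39.6429

39.643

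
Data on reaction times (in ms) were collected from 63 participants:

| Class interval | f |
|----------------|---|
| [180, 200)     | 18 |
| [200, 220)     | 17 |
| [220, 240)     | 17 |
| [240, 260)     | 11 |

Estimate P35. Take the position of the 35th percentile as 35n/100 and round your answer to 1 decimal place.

Cumulative frequencies: 18, 35, 52, 63
n = 63; position = 35n/100 = 22.05.
This falls in the class [200, 220): L = 200, F = 18, f = 17, h = 20.
35th percentile ≈ 200 + ((22.05 − 18) / 17) × 20 = 204.7647

204.8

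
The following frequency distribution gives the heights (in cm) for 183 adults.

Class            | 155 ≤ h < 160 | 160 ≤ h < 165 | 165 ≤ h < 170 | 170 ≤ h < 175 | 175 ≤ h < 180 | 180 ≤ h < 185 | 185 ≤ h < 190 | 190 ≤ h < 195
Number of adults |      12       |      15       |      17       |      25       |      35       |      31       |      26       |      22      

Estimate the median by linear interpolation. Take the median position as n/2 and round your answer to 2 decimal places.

178.21

Cumulative frequencies: 12, 27, 44, 69, 104, 135, 161, 183
n = 183; position = n/2 = 91.5.
This falls in the class 175 ≤ h < 180: L = 175, F = 69, f = 35, h = 5.
Median ≈ 175 + ((91.5 − 69) / 35) × 5 = 178.2143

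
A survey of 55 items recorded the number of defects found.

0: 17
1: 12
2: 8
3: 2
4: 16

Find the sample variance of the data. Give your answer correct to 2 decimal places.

Values: 0, 1, 2, 3, 4
n = 55, Σfx = 98, mean = 1.7818
Σfx² = 318
Σf(x − x̄)² = Σfx² − (Σfx)²/n = 318 − 98²/55 = 143.3818
Sample variance = 143.3818 / 54 = 2.6552

2.66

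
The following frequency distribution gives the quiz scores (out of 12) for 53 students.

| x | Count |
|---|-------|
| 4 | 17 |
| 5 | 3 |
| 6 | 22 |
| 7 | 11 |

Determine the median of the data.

6

Cumulative frequencies: 17, 20, 42, 53
n = 53, so the median is the value in position (n+1)/2 = 27.
Position 27 falls at value 6.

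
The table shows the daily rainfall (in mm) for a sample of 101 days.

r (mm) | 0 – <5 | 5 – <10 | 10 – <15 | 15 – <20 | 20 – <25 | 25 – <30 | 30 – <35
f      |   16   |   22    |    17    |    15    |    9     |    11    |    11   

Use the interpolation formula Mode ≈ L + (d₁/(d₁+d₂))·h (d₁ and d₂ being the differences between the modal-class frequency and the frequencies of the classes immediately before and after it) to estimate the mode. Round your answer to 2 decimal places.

7.73

Modal class: 5 – <10 (highest frequency 22).
d₁ = 22 − 16 = 6, d₂ = 22 − 17 = 5
Mode ≈ 5 + (6/(6+5)) × 5 = 5 + 2.7273 = 7.7273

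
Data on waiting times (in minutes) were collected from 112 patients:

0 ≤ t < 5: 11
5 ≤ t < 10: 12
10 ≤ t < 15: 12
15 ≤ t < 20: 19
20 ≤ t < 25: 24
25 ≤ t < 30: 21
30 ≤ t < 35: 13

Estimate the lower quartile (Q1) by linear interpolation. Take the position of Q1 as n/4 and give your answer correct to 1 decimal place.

12.1

Cumulative frequencies: 11, 23, 35, 54, 78, 99, 112
n = 112; position = n/4 = 28.
This falls in the class 10 ≤ t < 15: L = 10, F = 23, f = 12, h = 5.
Lower quartile ≈ 10 + ((28 − 23) / 12) × 5 = 12.0833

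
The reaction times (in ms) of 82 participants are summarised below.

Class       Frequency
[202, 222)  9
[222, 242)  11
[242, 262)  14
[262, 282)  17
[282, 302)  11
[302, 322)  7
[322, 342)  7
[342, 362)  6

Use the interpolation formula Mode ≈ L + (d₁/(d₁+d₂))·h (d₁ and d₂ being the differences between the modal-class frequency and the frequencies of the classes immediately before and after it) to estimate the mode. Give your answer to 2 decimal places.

268.67

Modal class: [262, 282) (highest frequency 17).
d₁ = 17 − 14 = 3, d₂ = 17 − 11 = 6
Mode ≈ 262 + (3/(3+6)) × 20 = 262 + 6.6667 = 268.6667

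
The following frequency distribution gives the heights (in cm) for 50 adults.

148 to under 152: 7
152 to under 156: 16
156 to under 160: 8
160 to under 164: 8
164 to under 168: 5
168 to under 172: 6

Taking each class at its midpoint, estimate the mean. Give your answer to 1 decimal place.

158.5

Midpoints: 150, 154, 158, 162, 166, 170
Σfm = 7×150 + 16×154 + 8×158 + 8×162 + 5×166 + 6×170 = 7924
n = Σf = 50
Mean = 7924 / 50 = 158.4800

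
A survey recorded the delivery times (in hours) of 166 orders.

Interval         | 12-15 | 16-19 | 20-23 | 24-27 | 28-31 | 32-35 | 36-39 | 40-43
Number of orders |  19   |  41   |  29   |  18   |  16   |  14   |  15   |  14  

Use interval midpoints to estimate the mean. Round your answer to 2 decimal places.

Midpoints: 13.5, 17.5, 21.5, 25.5, 29.5, 33.5, 37.5, 41.5
Σfm = 19×13.5 + 41×17.5 + 29×21.5 + 18×25.5 + 16×29.5 + 14×33.5 + 15×37.5 + 14×41.5 = 4141
n = Σf = 166
Mean = 4141 / 166 = 24.9458

24.95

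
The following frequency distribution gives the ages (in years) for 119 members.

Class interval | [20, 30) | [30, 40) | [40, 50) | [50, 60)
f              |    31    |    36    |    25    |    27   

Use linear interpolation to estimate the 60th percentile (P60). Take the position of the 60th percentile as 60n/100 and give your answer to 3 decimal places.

41.760

Cumulative frequencies: 31, 67, 92, 119
n = 119; position = 60n/100 = 71.4.
This falls in the class [40, 50): L = 40, F = 67, f = 25, h = 10.
60th percentile ≈ 40 + ((71.4 − 67) / 25) × 10 = 41.7600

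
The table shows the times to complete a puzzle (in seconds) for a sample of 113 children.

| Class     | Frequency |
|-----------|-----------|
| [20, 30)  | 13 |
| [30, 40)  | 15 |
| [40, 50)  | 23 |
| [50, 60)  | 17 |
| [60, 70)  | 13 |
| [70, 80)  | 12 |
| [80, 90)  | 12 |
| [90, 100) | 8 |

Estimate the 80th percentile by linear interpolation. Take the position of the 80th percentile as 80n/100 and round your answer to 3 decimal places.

77.833

Cumulative frequencies: 13, 28, 51, 68, 81, 93, 105, 113
n = 113; position = 80n/100 = 90.4.
This falls in the class [70, 80): L = 70, F = 81, f = 12, h = 10.
80th percentile ≈ 70 + ((90.4 − 81) / 12) × 10 = 77.8333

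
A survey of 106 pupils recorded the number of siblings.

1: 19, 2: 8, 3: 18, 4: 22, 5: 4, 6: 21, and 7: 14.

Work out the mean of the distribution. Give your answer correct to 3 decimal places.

3.972

Values: 1, 2, 3, 4, 5, 6, 7
Σfx = 19×1 + 8×2 + 18×3 + 22×4 + 4×5 + 21×6 + 14×7 = 421
n = Σf = 106
Mean = 421 / 106 = 3.9717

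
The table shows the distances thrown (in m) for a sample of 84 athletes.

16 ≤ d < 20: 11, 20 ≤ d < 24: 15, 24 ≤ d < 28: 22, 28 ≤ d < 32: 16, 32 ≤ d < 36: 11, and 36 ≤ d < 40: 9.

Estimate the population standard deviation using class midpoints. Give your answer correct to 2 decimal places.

6.03

Midpoints: 18, 22, 26, 30, 34, 38
n = 84, Σfm = 2296, mean = 27.3333
Σfm² = 65808
Σf(m − x̄)² = Σfm² − (Σfm)²/n = 65808 − 2296²/84 = 3050.6667
Population variance = 3050.6667 / 84 = 36.3175
Standard deviation = √36.3175 = 6.0264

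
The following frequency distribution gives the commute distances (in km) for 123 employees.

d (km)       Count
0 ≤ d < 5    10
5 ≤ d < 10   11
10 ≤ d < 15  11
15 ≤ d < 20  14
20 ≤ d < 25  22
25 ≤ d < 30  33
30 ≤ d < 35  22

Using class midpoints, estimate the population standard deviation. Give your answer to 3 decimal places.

Midpoints: 2.5, 7.5, 12.5, 17.5, 22.5, 27.5, 32.5
n = 123, Σfm = 2607.5, mean = 21.1992
Σfm² = 66018.75
Σf(m − x̄)² = Σfm² − (Σfm)²/n = 66018.75 − 2607.5²/123 = 10741.8699
Population variance = 10741.8699 / 123 = 87.3323
Standard deviation = √87.3323 = 9.3452

9.345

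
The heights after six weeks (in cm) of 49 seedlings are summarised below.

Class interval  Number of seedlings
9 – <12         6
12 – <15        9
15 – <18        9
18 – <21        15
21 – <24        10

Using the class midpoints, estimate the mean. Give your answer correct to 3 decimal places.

Midpoints: 10.5, 13.5, 16.5, 19.5, 22.5
Σfm = 6×10.5 + 9×13.5 + 9×16.5 + 15×19.5 + 10×22.5 = 850.5
n = Σf = 49
Mean = 850.5 / 49 = 17.3571

17.357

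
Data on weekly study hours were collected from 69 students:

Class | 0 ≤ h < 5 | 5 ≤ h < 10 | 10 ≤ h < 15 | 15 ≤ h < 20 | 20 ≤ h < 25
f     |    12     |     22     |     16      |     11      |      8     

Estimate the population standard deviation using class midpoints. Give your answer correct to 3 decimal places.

6.249

Midpoints: 2.5, 7.5, 12.5, 17.5, 22.5
n = 69, Σfm = 767.5, mean = 11.1232
Σfm² = 11231.25
Σf(m − x̄)² = Σfm² − (Σfm)²/n = 11231.25 − 767.5²/69 = 2694.2029
Population variance = 2694.2029 / 69 = 39.0464
Standard deviation = √39.0464 = 6.2487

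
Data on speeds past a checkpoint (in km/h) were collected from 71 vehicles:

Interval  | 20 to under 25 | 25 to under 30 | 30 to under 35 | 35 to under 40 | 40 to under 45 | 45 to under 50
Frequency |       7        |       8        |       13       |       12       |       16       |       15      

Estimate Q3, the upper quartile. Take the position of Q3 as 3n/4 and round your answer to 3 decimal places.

44.141

Cumulative frequencies: 7, 15, 28, 40, 56, 71
n = 71; position = 3n/4 = 53.25.
This falls in the class 40 to under 45: L = 40, F = 40, f = 16, h = 5.
Upper quartile ≈ 40 + ((53.25 − 40) / 16) × 5 = 44.1406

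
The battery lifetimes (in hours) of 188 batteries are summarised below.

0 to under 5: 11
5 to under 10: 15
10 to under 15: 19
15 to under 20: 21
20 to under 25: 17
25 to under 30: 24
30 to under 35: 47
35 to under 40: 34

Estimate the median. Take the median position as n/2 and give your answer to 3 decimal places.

27.292

Cumulative frequencies: 11, 26, 45, 66, 83, 107, 154, 188
n = 188; position = n/2 = 94.
This falls in the class 25 to under 30: L = 25, F = 83, f = 24, h = 5.
Median ≈ 25 + ((94 − 83) / 24) × 5 = 27.2917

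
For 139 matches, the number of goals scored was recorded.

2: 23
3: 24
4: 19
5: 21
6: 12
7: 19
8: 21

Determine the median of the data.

5

Cumulative frequencies: 23, 47, 66, 87, 99, 118, 139
n = 139, so the median is the value in position (n+1)/2 = 70.
Position 70 falls at value 5.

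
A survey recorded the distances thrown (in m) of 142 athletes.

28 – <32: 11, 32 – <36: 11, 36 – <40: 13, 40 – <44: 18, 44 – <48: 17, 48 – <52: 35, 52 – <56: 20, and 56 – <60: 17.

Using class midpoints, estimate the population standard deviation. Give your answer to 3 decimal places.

Midpoints: 30, 34, 38, 42, 46, 50, 54, 58
n = 142, Σfm = 6552, mean = 46.1408
Σfm² = 312120
Σf(m − x̄)² = Σfm² − (Σfm)²/n = 312120 − 6552²/142 = 9805.1831
Population variance = 9805.1831 / 142 = 69.0506
Standard deviation = √69.0506 = 8.3097

8.310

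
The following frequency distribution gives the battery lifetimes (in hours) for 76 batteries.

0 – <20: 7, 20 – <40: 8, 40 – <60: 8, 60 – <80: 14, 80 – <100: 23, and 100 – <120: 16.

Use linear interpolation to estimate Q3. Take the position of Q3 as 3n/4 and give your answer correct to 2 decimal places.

97.39

Cumulative frequencies: 7, 15, 23, 37, 60, 76
n = 76; position = 3n/4 = 57.
This falls in the class 80 – <100: L = 80, F = 37, f = 23, h = 20.
Upper quartile ≈ 80 + ((57 − 37) / 23) × 20 = 97.3913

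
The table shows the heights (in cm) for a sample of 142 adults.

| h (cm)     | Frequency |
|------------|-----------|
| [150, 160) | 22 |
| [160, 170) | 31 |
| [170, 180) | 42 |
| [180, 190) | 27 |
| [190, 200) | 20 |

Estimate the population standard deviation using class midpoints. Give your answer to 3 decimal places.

Midpoints: 155, 165, 175, 185, 195
n = 142, Σfm = 24770, mean = 174.4366
Σfm² = 4343350
Σf(m − x̄)² = Σfm² − (Σfm)²/n = 4343350 − 24770²/142 = 22554.9296
Population variance = 22554.9296 / 142 = 158.8375
Standard deviation = √158.8375 = 12.6031

12.603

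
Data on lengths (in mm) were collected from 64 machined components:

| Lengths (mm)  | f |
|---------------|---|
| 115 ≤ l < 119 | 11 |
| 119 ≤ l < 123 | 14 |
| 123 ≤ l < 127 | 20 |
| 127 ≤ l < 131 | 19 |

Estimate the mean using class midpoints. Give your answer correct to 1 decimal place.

123.9

Midpoints: 117, 121, 125, 129
Σfm = 11×117 + 14×121 + 20×125 + 19×129 = 7932
n = Σf = 64
Mean = 7932 / 64 = 123.9375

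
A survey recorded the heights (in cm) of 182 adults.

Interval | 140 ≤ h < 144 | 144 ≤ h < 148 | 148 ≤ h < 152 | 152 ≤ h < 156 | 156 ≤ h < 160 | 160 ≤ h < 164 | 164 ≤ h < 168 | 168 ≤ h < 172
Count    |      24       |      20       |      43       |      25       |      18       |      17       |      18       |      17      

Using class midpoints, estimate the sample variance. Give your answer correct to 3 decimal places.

75.758

Midpoints: 142, 146, 150, 154, 158, 162, 166, 170
n = 182, Σfm = 28104, mean = 154.4176
Σfm² = 4353464
Σf(m − x̄)² = Σfm² − (Σfm)²/n = 4353464 − 28104²/182 = 13712.2637
Sample variance = 13712.2637 / 181 = 75.7584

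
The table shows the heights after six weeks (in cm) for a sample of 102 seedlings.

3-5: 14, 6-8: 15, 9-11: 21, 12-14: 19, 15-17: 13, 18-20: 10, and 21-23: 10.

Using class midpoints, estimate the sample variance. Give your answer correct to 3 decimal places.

30.402

Midpoints: 4, 7, 10, 13, 16, 19, 22
n = 102, Σfm = 1236, mean = 12.1176
Σfm² = 18048
Σf(m − x̄)² = Σfm² − (Σfm)²/n = 18048 − 1236²/102 = 3070.5882
Sample variance = 3070.5882 / 101 = 30.4019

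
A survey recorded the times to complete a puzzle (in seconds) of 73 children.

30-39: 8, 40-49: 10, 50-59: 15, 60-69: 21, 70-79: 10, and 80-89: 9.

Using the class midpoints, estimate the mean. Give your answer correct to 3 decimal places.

Midpoints: 34.5, 44.5, 54.5, 64.5, 74.5, 84.5
Σfm = 8×34.5 + 10×44.5 + 15×54.5 + 21×64.5 + 10×74.5 + 9×84.5 = 4398.5
n = Σf = 73
Mean = 4398.5 / 73 = 60.2534

60.253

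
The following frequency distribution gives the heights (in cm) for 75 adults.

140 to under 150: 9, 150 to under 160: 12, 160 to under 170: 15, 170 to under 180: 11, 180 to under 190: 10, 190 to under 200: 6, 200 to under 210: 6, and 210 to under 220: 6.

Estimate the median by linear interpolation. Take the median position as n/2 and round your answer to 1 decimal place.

Cumulative frequencies: 9, 21, 36, 47, 57, 63, 69, 75
n = 75; position = n/2 = 37.5.
This falls in the class 170 to under 180: L = 170, F = 36, f = 11, h = 10.
Median ≈ 170 + ((37.5 − 36) / 11) × 10 = 171.3636

171.4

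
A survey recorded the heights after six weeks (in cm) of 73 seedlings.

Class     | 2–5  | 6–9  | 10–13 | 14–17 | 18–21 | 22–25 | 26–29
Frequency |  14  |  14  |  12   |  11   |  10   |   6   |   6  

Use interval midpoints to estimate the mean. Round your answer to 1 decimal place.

Midpoints: 3.5, 7.5, 11.5, 15.5, 19.5, 23.5, 27.5
Σfm = 14×3.5 + 14×7.5 + 12×11.5 + 11×15.5 + 10×19.5 + 6×23.5 + 6×27.5 = 963.5
n = Σf = 73
Mean = 963.5 / 73 = 13.1986

13.2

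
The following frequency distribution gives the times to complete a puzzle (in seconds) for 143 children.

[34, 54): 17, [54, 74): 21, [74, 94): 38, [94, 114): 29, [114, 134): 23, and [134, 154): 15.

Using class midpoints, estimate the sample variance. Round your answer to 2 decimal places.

888.60

Midpoints: 44, 64, 84, 104, 124, 144
n = 143, Σfm = 13312, mean = 93.0909
Σfm² = 1365408
Σf(m − x̄)² = Σfm² − (Σfm)²/n = 1365408 − 13312²/143 = 126181.8182
Sample variance = 126181.8182 / 142 = 888.6044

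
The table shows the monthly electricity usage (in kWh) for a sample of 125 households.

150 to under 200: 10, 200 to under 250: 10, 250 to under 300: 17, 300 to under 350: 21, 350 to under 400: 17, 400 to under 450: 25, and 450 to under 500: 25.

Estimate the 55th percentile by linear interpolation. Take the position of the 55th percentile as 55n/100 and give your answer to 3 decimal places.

381.618

Cumulative frequencies: 10, 20, 37, 58, 75, 100, 125
n = 125; position = 55n/100 = 68.75.
This falls in the class 350 to under 400: L = 350, F = 58, f = 17, h = 50.
55th percentile ≈ 350 + ((68.75 − 58) / 17) × 50 = 381.6176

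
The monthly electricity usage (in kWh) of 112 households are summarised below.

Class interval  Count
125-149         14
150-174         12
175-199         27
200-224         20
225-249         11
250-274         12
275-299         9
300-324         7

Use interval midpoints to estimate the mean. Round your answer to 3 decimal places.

211.330

Midpoints: 137, 162, 187, 212, 237, 262, 287, 312
Σfm = 14×137 + 12×162 + 27×187 + 20×212 + 11×237 + 12×262 + 9×287 + 7×312 = 23669
n = Σf = 112
Mean = 23669 / 112 = 211.3304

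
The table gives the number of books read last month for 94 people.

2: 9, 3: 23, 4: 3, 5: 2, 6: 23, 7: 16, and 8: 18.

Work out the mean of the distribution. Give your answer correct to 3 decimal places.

5.351

Values: 2, 3, 4, 5, 6, 7, 8
Σfx = 9×2 + 23×3 + 3×4 + 2×5 + 23×6 + 16×7 + 18×8 = 503
n = Σf = 94
Mean = 503 / 94 = 5.3511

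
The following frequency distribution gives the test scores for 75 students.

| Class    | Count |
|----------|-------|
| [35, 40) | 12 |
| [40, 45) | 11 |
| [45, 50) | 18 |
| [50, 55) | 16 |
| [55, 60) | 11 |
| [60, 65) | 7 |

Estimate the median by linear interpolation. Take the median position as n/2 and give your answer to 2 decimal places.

Cumulative frequencies: 12, 23, 41, 57, 68, 75
n = 75; position = n/2 = 37.5.
This falls in the class [45, 50): L = 45, F = 23, f = 18, h = 5.
Median ≈ 45 + ((37.5 − 23) / 18) × 5 = 49.0278

49.03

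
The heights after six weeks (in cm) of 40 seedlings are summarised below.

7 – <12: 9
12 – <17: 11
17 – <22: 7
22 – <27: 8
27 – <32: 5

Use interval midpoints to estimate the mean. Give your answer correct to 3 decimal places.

18.125

Midpoints: 9.5, 14.5, 19.5, 24.5, 29.5
Σfm = 9×9.5 + 11×14.5 + 7×19.5 + 8×24.5 + 5×29.5 = 725
n = Σf = 40
Mean = 725 / 40 = 18.1250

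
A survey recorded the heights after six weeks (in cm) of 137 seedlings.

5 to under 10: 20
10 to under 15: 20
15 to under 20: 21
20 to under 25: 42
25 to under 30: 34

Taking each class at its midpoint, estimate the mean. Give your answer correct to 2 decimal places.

19.32

Midpoints: 7.5, 12.5, 17.5, 22.5, 27.5
Σfm = 20×7.5 + 20×12.5 + 21×17.5 + 42×22.5 + 34×27.5 = 2647.5
n = Σf = 137
Mean = 2647.5 / 137 = 19.3248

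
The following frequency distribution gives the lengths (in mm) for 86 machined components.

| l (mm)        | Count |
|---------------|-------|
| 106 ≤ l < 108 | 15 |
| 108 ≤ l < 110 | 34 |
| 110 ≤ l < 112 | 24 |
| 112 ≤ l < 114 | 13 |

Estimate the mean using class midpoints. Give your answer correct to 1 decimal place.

Midpoints: 107, 109, 111, 113
Σfm = 15×107 + 34×109 + 24×111 + 13×113 = 9444
n = Σf = 86
Mean = 9444 / 86 = 109.8140

109.8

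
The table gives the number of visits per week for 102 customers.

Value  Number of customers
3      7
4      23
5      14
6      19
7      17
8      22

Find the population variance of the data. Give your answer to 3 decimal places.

2.648

Values: 3, 4, 5, 6, 7, 8
n = 102, Σfx = 592, mean = 5.8039
Σfx² = 3706
Σf(x − x̄)² = Σfx² − (Σfx)²/n = 3706 − 592²/102 = 270.0784
Population variance = 270.0784 / 102 = 2.6478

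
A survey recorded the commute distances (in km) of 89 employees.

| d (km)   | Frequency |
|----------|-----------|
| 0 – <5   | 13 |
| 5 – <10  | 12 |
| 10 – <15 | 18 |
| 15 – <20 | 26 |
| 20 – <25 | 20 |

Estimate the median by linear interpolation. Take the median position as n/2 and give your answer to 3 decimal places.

15.288

Cumulative frequencies: 13, 25, 43, 69, 89
n = 89; position = n/2 = 44.5.
This falls in the class 15 – <20: L = 15, F = 43, f = 26, h = 5.
Median ≈ 15 + ((44.5 − 43) / 26) × 5 = 15.2885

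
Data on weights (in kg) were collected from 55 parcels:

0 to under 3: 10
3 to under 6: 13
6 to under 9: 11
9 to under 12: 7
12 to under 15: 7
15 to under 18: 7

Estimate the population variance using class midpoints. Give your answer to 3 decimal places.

Midpoints: 1.5, 4.5, 7.5, 10.5, 13.5, 16.5
n = 55, Σfm = 439.5, mean = 7.9909
Σfm² = 4857.75
Σf(m − x̄)² = Σfm² − (Σfm)²/n = 4857.75 − 439.5²/55 = 1345.7455
Population variance = 1345.7455 / 55 = 24.4681

24.468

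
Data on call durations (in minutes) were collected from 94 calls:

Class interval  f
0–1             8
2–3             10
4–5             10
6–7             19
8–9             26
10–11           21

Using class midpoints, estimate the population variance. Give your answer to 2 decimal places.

Midpoints: 0.5, 2.5, 4.5, 6.5, 8.5, 10.5
n = 94, Σfm = 639, mean = 6.7979
Σfm² = 5263.5
Σf(m − x̄)² = Σfm² − (Σfm)²/n = 5263.5 − 639²/94 = 919.6596
Population variance = 919.6596 / 94 = 9.7836

9.78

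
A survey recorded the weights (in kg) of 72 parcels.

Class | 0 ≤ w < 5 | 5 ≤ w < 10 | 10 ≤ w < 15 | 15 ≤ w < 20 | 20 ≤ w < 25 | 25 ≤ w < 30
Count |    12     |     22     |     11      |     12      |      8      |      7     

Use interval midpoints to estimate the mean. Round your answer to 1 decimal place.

12.7

Midpoints: 2.5, 7.5, 12.5, 17.5, 22.5, 27.5
Σfm = 12×2.5 + 22×7.5 + 11×12.5 + 12×17.5 + 8×22.5 + 7×27.5 = 915
n = Σf = 72
Mean = 915 / 72 = 12.7083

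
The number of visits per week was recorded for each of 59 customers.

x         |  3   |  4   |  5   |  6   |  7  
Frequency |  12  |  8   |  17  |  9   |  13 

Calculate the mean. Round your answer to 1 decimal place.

Values: 3, 4, 5, 6, 7
Σfx = 12×3 + 8×4 + 17×5 + 9×6 + 13×7 = 298
n = Σf = 59
Mean = 298 / 59 = 5.0508

5.1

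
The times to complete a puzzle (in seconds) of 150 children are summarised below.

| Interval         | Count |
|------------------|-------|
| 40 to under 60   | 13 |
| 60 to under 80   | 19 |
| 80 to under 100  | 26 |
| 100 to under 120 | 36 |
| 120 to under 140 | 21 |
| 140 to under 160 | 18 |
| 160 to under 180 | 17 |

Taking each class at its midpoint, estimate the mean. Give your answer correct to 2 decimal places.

Midpoints: 50, 70, 90, 110, 130, 150, 170
Σfm = 13×50 + 19×70 + 26×90 + 36×110 + 21×130 + 18×150 + 17×170 = 16600
n = Σf = 150
Mean = 16600 / 150 = 110.6667

110.67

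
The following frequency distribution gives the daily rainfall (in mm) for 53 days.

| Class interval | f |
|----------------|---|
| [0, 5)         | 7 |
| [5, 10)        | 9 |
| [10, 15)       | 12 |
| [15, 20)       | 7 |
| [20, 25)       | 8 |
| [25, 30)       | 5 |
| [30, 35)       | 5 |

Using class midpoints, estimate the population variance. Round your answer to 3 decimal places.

Midpoints: 2.5, 7.5, 12.5, 17.5, 22.5, 27.5, 32.5
n = 53, Σfm = 837.5, mean = 15.8019
Σfm² = 17681.25
Σf(m − x̄)² = Σfm² − (Σfm)²/n = 17681.25 − 837.5²/53 = 4447.1698
Population variance = 4447.1698 / 53 = 83.9089

83.909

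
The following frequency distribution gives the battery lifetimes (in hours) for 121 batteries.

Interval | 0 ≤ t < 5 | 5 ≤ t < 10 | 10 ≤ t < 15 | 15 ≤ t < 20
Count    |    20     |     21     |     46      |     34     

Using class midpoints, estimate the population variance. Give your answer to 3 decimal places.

Midpoints: 2.5, 7.5, 12.5, 17.5
n = 121, Σfm = 1377.5, mean = 11.3843
Σfm² = 18906.25
Σf(m − x̄)² = Σfm² − (Σfm)²/n = 18906.25 − 1377.5²/121 = 3224.3802
Population variance = 3224.3802 / 121 = 26.6478

26.648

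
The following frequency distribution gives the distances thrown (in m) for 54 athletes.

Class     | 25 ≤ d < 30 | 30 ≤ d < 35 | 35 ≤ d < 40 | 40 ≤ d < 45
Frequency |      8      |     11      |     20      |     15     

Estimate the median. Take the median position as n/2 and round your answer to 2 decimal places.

Cumulative frequencies: 8, 19, 39, 54
n = 54; position = n/2 = 27.
This falls in the class 35 ≤ d < 40: L = 35, F = 19, f = 20, h = 5.
Median ≈ 35 + ((27 − 19) / 20) × 5 = 37.0000

37.00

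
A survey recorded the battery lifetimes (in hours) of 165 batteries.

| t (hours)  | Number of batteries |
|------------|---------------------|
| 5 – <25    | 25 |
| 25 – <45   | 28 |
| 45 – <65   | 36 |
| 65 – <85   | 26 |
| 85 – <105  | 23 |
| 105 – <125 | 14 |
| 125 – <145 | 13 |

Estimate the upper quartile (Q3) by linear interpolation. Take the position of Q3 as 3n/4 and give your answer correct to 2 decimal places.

92.61

Cumulative frequencies: 25, 53, 89, 115, 138, 152, 165
n = 165; position = 3n/4 = 123.75.
This falls in the class 85 – <105: L = 85, F = 115, f = 23, h = 20.
Upper quartile ≈ 85 + ((123.75 − 115) / 23) × 20 = 92.6087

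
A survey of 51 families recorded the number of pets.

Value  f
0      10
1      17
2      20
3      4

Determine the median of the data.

1

Cumulative frequencies: 10, 27, 47, 51
n = 51, so the median is the value in position (n+1)/2 = 26.
Position 26 falls at value 1.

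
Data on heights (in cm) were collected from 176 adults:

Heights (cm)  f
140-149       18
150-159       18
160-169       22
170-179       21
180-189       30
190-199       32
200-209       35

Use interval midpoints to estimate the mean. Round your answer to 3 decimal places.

179.443

Midpoints: 144.5, 154.5, 164.5, 174.5, 184.5, 194.5, 204.5
Σfm = 18×144.5 + 18×154.5 + 22×164.5 + 21×174.5 + 30×184.5 + 32×194.5 + 35×204.5 = 31582
n = Σf = 176
Mean = 31582 / 176 = 179.4432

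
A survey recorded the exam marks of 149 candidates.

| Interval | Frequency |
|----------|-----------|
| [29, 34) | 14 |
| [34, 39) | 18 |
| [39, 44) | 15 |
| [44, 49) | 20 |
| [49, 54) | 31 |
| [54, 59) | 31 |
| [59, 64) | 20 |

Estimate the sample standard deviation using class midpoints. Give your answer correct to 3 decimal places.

Midpoints: 31.5, 36.5, 41.5, 46.5, 51.5, 56.5, 61.5
n = 149, Σfm = 7228.5, mean = 48.5134
Σfm² = 363775.25
Σf(m − x̄)² = Σfm² − (Σfm)²/n = 363775.25 − 7228.5²/149 = 13095.9732
Sample variance = 13095.9732 / 148 = 88.4863
Standard deviation = √88.4863 = 9.4067

9.407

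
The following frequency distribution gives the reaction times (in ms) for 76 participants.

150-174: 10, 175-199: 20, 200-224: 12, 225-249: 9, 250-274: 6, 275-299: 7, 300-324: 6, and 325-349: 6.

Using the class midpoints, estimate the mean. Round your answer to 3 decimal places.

230.421

Midpoints: 162, 187, 212, 237, 262, 287, 312, 337
Σfm = 10×162 + 20×187 + 12×212 + 9×237 + 6×262 + 7×287 + 6×312 + 6×337 = 17512
n = Σf = 76
Mean = 17512 / 76 = 230.4211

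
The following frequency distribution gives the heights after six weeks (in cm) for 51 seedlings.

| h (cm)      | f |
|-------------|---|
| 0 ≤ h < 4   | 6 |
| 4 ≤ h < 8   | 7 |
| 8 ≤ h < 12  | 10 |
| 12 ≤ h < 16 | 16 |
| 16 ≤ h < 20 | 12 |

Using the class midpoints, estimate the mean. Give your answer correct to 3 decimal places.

11.647

Midpoints: 2, 6, 10, 14, 18
Σfm = 6×2 + 7×6 + 10×10 + 16×14 + 12×18 = 594
n = Σf = 51
Mean = 594 / 51 = 11.6471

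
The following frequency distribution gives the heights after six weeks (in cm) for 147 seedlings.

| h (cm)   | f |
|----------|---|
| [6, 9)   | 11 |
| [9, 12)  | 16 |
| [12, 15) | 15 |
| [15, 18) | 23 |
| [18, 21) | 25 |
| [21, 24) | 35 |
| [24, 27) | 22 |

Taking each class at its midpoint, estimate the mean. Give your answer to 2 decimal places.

18.15

Midpoints: 7.5, 10.5, 13.5, 16.5, 19.5, 22.5, 25.5
Σfm = 11×7.5 + 16×10.5 + 15×13.5 + 23×16.5 + 25×19.5 + 35×22.5 + 22×25.5 = 2668.5
n = Σf = 147
Mean = 2668.5 / 147 = 18.1531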